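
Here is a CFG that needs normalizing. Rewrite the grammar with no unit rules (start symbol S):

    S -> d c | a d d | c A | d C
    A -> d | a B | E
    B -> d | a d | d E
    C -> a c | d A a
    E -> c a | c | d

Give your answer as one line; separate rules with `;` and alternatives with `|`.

Unit pairs: A ⇒* {E}.
Replace each nonterminal's rules with the union of the non-unit rules of every nonterminal it unit-derives.

S -> d c | a d d | c A | d C; A -> c a | c | d | a B; B -> d | a d | d E; C -> a c | d A a; E -> c a | c | d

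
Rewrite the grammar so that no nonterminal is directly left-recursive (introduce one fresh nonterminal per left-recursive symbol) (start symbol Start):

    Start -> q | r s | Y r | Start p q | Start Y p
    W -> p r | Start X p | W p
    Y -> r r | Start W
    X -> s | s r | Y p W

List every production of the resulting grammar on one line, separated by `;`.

Left recursion appears on Start, W.
For Start: α = {p q, Y p}, β = {q, r s, Y r}. Rewrite as Start → β Start1 and Start1 → α Start1 | ε.
For W: α = {p}, β = {p r, Start X p}. Rewrite as W → β W1 and W1 → α W1 | ε.

Start -> q Start1 | r s Start1 | Y r Start1; W -> p r W1 | Start X p W1; Y -> r r | Start W; X -> s | s r | Y p W; Start1 -> p q Start1 | Y p Start1 | ε; W1 -> p W1 | ε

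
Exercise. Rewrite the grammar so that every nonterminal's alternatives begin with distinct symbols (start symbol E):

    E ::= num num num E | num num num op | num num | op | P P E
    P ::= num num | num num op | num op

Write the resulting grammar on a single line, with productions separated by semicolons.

E ::= op | P P E | num num E'; P ::= num P'; E' ::= ε | num E''; P' ::= op | num P''; E'' ::= E | op; P'' ::= ε | op

E has alternatives sharing prefix 'num num': factor to E → num num E' with E' → num E | num op | ε.
P has alternatives sharing prefix 'num': factor to P → num P' with P' → num | num op | op.
E' has alternatives sharing prefix 'num': factor to E' → num E'' with E'' → E | op.
P' has alternatives sharing prefix 'num': factor to P' → num P'' with P'' → ε | op.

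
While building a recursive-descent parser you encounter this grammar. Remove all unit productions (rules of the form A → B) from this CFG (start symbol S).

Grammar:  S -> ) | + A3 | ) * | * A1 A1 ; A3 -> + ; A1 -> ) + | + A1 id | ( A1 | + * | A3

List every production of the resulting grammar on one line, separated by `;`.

S -> ) | + A3 | ) * | * A1 A1; A3 -> +; A1 -> ) + | + A1 id | ( A1 | + * | +

Unit pairs: A1 ⇒* {A3}.
Replace each nonterminal's rules with the union of the non-unit rules of every nonterminal it unit-derives.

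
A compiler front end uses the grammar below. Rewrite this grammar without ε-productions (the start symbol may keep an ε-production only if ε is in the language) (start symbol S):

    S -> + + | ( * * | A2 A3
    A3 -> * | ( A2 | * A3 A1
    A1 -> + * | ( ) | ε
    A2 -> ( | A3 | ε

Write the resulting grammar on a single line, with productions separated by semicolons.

Nullable nonterminals: {A1, A2}.
ε ∉ L(G), so no ε-production is kept.
For each production, add variants omitting each subset of nullable occurrences: S → A2 A3 gives A2 A3 | A3. A3 → ( A2 gives ( A2 | (. A3 → * A3 A1 gives * A3 A1 | * A3.

S -> + + | ( * * | A2 A3 | A3; A3 -> * | ( A2 | ( | * A3 A1 | * A3; A1 -> + * | ( ); A2 -> ( | A3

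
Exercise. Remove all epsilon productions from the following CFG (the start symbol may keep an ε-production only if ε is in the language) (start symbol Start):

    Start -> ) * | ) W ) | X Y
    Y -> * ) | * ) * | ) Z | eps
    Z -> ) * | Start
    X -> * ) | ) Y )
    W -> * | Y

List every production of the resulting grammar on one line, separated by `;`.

Nullable nonterminals: {W, Y}.
ε ∉ L(G), so no ε-production is kept.
Expand every rule over subsets of its nullable positions: Start → ) W ) gives ) W ) | ) ). Start → X Y gives X Y | X. X → ) Y ) gives ) Y ) | ) ).

Start -> ) * | ) W ) | ) ) | X Y | X; Y -> * ) | * ) * | ) Z; Z -> ) * | Start; X -> * ) | ) Y ) | ) ); W -> * | Y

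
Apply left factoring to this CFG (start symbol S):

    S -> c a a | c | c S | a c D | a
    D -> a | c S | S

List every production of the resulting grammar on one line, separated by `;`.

S has alternatives sharing prefix 'c': factor to S → c S' with S' → a a | ε | S.
S has alternatives sharing prefix 'a': factor to S → a S'' with S'' → c D | ε.

S -> c S' | a S''; D -> a | c S | S; S' -> a a | epsilon | S; S'' -> c D | epsilon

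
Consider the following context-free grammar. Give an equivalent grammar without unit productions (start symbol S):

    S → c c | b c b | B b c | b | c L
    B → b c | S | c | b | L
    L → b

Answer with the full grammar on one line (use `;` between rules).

Unit pairs: B ⇒* {L, S}.
Replace each nonterminal's rules with the union of the non-unit rules of every nonterminal it unit-derives.

S → c c | b c b | B b c | b | c L; B → b | b c | c | c c | b c b | B b c | c L; L → b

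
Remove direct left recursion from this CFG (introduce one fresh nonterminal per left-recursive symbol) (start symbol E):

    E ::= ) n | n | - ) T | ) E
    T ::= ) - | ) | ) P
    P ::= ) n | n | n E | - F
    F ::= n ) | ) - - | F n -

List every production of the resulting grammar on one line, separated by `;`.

F is directly left-recursive.
For F: α = {n -}, β = {n ), ) - -}. Rewrite as F → β F' and F' → α F' | ε.

E ::= ) n | n | - ) T | ) E; T ::= ) - | ) | ) P; P ::= ) n | n | n E | - F; F ::= n ) F' | ) - - F'; F' ::= n - F' | ε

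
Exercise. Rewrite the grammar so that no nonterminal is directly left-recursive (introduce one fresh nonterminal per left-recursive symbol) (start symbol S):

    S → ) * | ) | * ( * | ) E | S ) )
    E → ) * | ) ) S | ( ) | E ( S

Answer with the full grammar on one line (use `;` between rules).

S → ) * S' | ) S' | * ( * S' | ) E S'; E → ) * E' | ) ) S E' | ( ) E'; S' → ) ) S' | ε; E' → ( S E' | ε

Directly left-recursive nonterminals: S, E.
For S: α = {) )}, β = {) *, ), * ( *, ) E}. Rewrite as S → β S' and S' → α S' | ε.
For E: α = {( S}, β = {) *, ) ) S, ( )}. Rewrite as E → β E' and E' → α E' | ε.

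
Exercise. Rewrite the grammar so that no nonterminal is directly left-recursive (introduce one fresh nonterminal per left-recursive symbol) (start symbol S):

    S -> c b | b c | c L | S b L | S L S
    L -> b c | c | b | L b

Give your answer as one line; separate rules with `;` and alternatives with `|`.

S, L are directly left-recursive.
For S: α = {b L, L S}, β = {c b, b c, c L}. Rewrite as S → β S' and S' → α S' | ε.
For L: α = {b}, β = {b c, c, b}. Rewrite as L → β L' and L' → α L' | ε.

S -> c b S' | b c S' | c L S'; L -> b c L' | c L' | b L'; S' -> b L S' | L S S' | epsilon; L' -> b L' | epsilon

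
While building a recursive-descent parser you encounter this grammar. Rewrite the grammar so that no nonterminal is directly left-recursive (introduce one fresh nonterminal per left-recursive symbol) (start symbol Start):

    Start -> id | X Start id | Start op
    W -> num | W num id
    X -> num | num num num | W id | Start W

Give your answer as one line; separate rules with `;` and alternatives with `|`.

Left recursion appears on Start, W.
For Start: α = {op}, β = {id, X Start id}. Rewrite as Start → β Start1 and Start1 → α Start1 | ε.
For W: α = {num id}, β = {num}. Rewrite as W → β W1 and W1 → α W1 | ε.

Start -> id Start1 | X Start id Start1; W -> num W1; X -> num | num num num | W id | Start W; Start1 -> op Start1 | epsilon; W1 -> num id W1 | epsilon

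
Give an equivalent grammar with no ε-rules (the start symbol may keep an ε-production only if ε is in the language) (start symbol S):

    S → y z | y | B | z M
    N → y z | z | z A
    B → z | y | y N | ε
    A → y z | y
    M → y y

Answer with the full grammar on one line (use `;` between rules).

S → y z | y | B | z M | ε; N → y z | z | z A; B → z | y | y N; A → y z | y; M → y y

Nullable nonterminals: {B, S}.
ε ∈ L(G) since S is nullable, so keep S → ε.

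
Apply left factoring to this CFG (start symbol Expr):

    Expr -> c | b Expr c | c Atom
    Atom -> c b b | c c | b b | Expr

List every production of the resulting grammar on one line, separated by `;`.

Expr -> b Expr c | c Expr1; Atom -> b b | Expr | c Atom1; Expr1 -> ε | Atom; Atom1 -> b b | c

Expr has alternatives sharing prefix 'c': factor to Expr → c Expr1 with Expr1 → ε | Atom.
Atom has alternatives sharing prefix 'c': factor to Atom → c Atom1 with Atom1 → b b | c.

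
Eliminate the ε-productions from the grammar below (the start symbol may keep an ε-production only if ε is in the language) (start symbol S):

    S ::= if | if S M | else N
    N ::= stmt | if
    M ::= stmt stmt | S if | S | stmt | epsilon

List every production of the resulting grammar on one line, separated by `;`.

S ::= if | if S M | if S | else N; N ::= stmt | if; M ::= stmt stmt | S if | S | stmt

Nullable nonterminals: {M}.
ε ∉ L(G), so no ε-production is kept.
Expand every rule over subsets of its nullable positions: S → if S M gives if S M | if S.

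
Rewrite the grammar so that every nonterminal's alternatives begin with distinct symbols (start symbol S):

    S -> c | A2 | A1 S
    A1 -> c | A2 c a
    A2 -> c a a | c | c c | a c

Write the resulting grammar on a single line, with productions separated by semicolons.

A2 has alternatives sharing prefix 'c': factor to A2 → c A2' with A2' → a a | ε | c.

S -> c | A2 | A1 S; A1 -> c | A2 c a; A2 -> a c | c A2'; A2' -> a a | ε | c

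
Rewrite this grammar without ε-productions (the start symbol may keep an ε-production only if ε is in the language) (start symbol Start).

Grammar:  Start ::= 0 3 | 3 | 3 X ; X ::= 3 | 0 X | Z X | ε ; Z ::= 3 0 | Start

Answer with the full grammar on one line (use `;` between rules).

Nullable set = {X}.
ε ∉ L(G), so no ε-production is kept.
For each production, add variants omitting each subset of nullable occurrences: X → 0 X gives 0 X | 0. X → Z X gives Z X | Z.

Start ::= 0 3 | 3 | 3 X; X ::= 3 | 0 X | 0 | Z X | Z; Z ::= 3 0 | Start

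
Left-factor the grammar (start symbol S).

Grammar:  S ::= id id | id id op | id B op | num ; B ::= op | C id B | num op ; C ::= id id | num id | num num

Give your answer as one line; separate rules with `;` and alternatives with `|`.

S has alternatives sharing prefix 'id': factor to S → id S' with S' → id | id op | B op.
C has alternatives sharing prefix 'num': factor to C → num C' with C' → id | num.
S' has alternatives sharing prefix 'id': factor to S' → id S'' with S'' → ε | op.

S ::= num | id S'; B ::= op | C id B | num op; C ::= id id | num C'; S' ::= B op | id S''; C' ::= id | num; S'' ::= ε | op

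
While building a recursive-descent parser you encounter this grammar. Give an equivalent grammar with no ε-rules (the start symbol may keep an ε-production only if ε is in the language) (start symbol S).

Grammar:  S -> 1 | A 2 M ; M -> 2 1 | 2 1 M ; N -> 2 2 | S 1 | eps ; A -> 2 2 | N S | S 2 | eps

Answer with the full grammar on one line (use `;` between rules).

Nullable set = {A, N}.
ε ∉ L(G), so no ε-production is kept.
Add the nullable-subset variants: S → A 2 M gives A 2 M | 2 M. A → N S gives N S | S.

S -> 1 | A 2 M | 2 M; M -> 2 1 | 2 1 M; N -> 2 2 | S 1; A -> 2 2 | N S | S | S 2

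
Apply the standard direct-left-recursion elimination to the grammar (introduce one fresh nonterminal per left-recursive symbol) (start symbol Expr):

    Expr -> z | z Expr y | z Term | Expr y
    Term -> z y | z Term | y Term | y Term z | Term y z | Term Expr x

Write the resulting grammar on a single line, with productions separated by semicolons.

Expr -> z Expr1 | z Expr y Expr1 | z Term Expr1; Term -> z y Term1 | z Term Term1 | y Term Term1 | y Term z Term1; Expr1 -> y Expr1 | ε; Term1 -> y z Term1 | Expr x Term1 | ε

Left recursion appears on Expr, Term.
For Expr: α = {y}, β = {z, z Expr y, z Term}. Rewrite as Expr → β Expr1 and Expr1 → α Expr1 | ε.
For Term: α = {y z, Expr x}, β = {z y, z Term, y Term, y Term z}. Rewrite as Term → β Term1 and Term1 → α Term1 | ε.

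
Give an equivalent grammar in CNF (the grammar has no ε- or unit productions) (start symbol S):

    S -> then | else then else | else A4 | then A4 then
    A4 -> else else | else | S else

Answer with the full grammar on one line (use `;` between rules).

S -> then | X1 Y1 | X1 A4 | X2 Y2; A4 -> X1 X1 | else | S X1; X1 -> else; X2 -> then; Y1 -> X2 X1; Y2 -> A4 X2

Introduce a nonterminal for each terminal appearing in a rule of length ≥ 2: X1 → else, X2 → then.
Binarize each right-hand side of length ≥ 3 by chaining fresh nonterminals (Y1, Y2, …): affected rules were S → X1 X2 X1; S → X2 A4 X2.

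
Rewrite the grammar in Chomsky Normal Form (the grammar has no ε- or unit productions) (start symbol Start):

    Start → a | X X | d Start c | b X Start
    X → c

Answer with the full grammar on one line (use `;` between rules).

Start → a | X X | X1 Y1 | X3 Y2; X → c; X1 → d; X2 → c; X3 → b; Y1 → Start X2; Y2 → X Start

Introduce a nonterminal for each terminal appearing in a rule of length ≥ 2: X1 → d, X2 → c, X3 → b.
Binarize each right-hand side of length ≥ 3 by chaining fresh nonterminals (Y1, Y2, …): affected rules were Start → X1 Start X2; Start → X3 X Start.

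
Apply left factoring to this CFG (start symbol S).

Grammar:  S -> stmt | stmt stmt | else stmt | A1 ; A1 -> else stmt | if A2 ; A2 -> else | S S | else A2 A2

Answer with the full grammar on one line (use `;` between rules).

S has alternatives sharing prefix 'stmt': factor to S → stmt S' with S' → ε | stmt.
A2 has alternatives sharing prefix 'else': factor to A2 → else A2' with A2' → ε | A2 A2.

S -> else stmt | A1 | stmt S'; A1 -> else stmt | if A2; A2 -> S S | else A2'; S' -> eps | stmt; A2' -> eps | A2 A2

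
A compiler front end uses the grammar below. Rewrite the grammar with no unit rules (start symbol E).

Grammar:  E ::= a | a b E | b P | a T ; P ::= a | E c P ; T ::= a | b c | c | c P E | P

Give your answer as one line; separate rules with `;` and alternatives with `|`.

Unit pairs: T ⇒* {P}.
For each unit pair (A, B), copy every non-unit production of B to A, then drop all unit productions.

E ::= a | a b E | b P | a T; P ::= a | E c P; T ::= a | E c P | b c | c | c P E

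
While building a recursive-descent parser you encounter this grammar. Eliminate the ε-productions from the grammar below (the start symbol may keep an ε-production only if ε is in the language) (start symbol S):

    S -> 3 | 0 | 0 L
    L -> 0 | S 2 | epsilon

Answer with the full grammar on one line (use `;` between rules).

S -> 3 | 0 | 0 L; L -> 0 | S 2

Nullable nonterminals: {L}.
ε ∉ L(G), so no ε-production is kept.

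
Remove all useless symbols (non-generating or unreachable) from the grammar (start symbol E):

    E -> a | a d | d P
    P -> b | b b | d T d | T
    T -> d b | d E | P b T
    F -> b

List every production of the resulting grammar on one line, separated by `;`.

E -> a | a d | d P; P -> b | b b | d T d | T; T -> d b | d E | P b T

Generating nonterminals: {E, F, P, T}.
Reachable from E after that: {E, P, T}.
Removed useless symbols: {F} and every production mentioning them.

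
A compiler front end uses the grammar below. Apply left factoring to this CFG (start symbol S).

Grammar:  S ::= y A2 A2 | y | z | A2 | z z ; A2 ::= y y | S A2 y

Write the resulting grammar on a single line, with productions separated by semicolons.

S ::= A2 | y S' | z S''; A2 ::= y y | S A2 y; S' ::= A2 A2 | epsilon; S'' ::= epsilon | z

S has alternatives sharing prefix 'y': factor to S → y S' with S' → A2 A2 | ε.
S has alternatives sharing prefix 'z': factor to S → z S'' with S'' → ε | z.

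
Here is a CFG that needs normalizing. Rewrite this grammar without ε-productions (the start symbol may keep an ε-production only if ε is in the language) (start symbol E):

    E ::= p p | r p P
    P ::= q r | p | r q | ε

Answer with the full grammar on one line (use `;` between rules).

E ::= p p | r p P | r p; P ::= q r | p | r q

Nullable nonterminals: {P}.
ε ∉ L(G), so no ε-production is kept.
Add the nullable-subset variants: E → r p P gives r p P | r p.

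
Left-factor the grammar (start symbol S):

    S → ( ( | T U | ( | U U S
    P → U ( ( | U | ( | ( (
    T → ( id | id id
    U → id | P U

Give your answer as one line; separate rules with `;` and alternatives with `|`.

S → T U | U U S | ( S'; P → U P' | ( P''; T → ( id | id id; U → id | P U; S' → ( | ε; P' → ( ( | ε; P'' → ε | (

S has alternatives sharing prefix '(': factor to S → ( S' with S' → ( | ε.
P has alternatives sharing prefix 'U': factor to P → U P' with P' → ( ( | ε.
P has alternatives sharing prefix '(': factor to P → ( P'' with P'' → ε | (.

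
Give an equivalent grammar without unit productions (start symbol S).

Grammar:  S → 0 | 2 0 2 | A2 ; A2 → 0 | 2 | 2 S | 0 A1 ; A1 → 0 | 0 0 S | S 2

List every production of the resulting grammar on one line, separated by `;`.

S → 0 | 2 | 2 S | 0 A1 | 2 0 2; A2 → 0 | 2 | 2 S | 0 A1; A1 → 0 | 0 0 S | S 2

Unit pairs: S ⇒* {A2}.
For every A with A ⇒* B via unit rules, add B's non-unit alternatives to A; then delete every rule of the form X → Y.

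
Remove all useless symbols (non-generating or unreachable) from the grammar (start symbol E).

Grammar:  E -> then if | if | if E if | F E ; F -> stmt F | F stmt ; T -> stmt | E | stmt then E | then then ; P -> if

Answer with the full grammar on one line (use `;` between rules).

E -> then if | if | if E if

Generating nonterminals: {E, P, T}.
Reachable from E after that: {E}.
Removed useless symbols: {F, P, T} and every production mentioning them.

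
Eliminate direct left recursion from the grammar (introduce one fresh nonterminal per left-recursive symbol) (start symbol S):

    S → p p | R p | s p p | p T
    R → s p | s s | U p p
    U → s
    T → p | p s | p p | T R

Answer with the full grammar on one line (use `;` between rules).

T is directly left-recursive.
For T: α = {R}, β = {p, p s, p p}. Rewrite as T → β T' and T' → α T' | ε.

S → p p | R p | s p p | p T; R → s p | s s | U p p; U → s; T → p T' | p s T' | p p T'; T' → R T' | ε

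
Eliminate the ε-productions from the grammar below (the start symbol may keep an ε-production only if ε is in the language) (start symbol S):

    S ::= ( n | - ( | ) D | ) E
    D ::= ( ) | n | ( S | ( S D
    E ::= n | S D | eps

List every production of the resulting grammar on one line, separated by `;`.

The nullable symbols are {E}.
ε ∉ L(G), so no ε-production is kept.
For each production, add variants omitting each subset of nullable occurrences: S → ) E gives ) E | ).

S ::= ( n | - ( | ) D | ) E | ); D ::= ( ) | n | ( S | ( S D; E ::= n | S D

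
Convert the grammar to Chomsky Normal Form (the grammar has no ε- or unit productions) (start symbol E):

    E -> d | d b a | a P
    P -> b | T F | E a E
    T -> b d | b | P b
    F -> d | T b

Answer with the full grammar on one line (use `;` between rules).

E -> d | X1 Y1 | X3 P; P -> b | T F | E Y2; T -> X2 X1 | b | P X2; F -> d | T X2; X1 -> d; X2 -> b; X3 -> a; Y1 -> X2 X3; Y2 -> X3 E

Introduce a nonterminal for each terminal appearing in a rule of length ≥ 2: X1 → d, X2 → b, X3 → a.
Binarize each right-hand side of length ≥ 3 by chaining fresh nonterminals (Y1, Y2, …): affected rules were E → X1 X2 X3; P → E X3 E.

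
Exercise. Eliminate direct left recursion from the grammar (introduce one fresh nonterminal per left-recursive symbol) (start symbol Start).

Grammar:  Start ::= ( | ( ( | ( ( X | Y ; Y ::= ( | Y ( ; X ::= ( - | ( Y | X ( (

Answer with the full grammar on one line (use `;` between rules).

Directly left-recursive nonterminals: Y, X.
For Y: α = {(}, β = {(}. Rewrite as Y → β Y1 and Y1 → α Y1 | ε.
For X: α = {( (}, β = {( -, ( Y}. Rewrite as X → β X1 and X1 → α X1 | ε.

Start ::= ( | ( ( | ( ( X | Y; Y ::= ( Y1; X ::= ( - X1 | ( Y X1; Y1 ::= ( Y1 | ε; X1 ::= ( ( X1 | ε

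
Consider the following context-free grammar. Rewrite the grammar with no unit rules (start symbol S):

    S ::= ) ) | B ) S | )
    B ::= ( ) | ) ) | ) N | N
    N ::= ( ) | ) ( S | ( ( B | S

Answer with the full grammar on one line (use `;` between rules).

Unit pairs: B ⇒* {N, S}; N ⇒* {S}.
Replace each nonterminal's rules with the union of the non-unit rules of every nonterminal it unit-derives.

S ::= ) ) | B ) S | ); B ::= ( ) | ) ) | ) N | B ) S | ) | ) ( S | ( ( B; N ::= ) ) | B ) S | ) | ( ) | ) ( S | ( ( B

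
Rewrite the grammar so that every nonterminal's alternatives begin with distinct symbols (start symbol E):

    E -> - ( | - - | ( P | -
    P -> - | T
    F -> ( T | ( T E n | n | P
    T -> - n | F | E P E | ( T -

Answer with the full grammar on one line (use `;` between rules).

E -> ( P | - E'; P -> - | T; F -> n | P | ( T F'; T -> - n | F | E P E | ( T -; E' -> ( | - | ε; F' -> ε | E n

E has alternatives sharing prefix '-': factor to E → - E' with E' → ( | - | ε.
F has alternatives sharing prefix '( T': factor to F → ( T F' with F' → ε | E n.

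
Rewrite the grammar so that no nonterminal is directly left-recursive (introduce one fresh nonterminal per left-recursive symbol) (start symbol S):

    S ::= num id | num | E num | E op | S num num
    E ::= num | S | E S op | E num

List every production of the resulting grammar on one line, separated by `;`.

S, E are directly left-recursive.
For S: α = {num num}, β = {num id, num, E num, E op}. Rewrite as S → β S' and S' → α S' | ε.
For E: α = {S op, num}, β = {num, S}. Rewrite as E → β E' and E' → α E' | ε.

S ::= num id S' | num S' | E num S' | E op S'; E ::= num E' | S E'; S' ::= num num S' | ε; E' ::= S op E' | num E' | ε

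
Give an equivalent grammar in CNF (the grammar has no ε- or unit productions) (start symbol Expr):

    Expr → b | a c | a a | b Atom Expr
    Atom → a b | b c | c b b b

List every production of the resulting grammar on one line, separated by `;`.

Expr → b | X1 X2 | X1 X1 | X3 Y1; Atom → X1 X3 | X3 X2 | X2 Y2; X1 → a; X2 → c; X3 → b; Y1 → Atom Expr; Y2 → X3 Y3; Y3 → X3 X3

Introduce a nonterminal for each terminal appearing in a rule of length ≥ 2: X1 → a, X2 → c, X3 → b.
Binarize each right-hand side of length ≥ 3 by chaining fresh nonterminals (Y1, Y2, …): affected rules were Expr → X3 Atom Expr; Atom → X2 X3 X3 X3.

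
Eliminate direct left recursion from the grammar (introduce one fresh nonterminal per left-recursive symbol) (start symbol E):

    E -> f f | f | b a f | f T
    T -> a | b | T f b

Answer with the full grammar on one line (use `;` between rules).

Left recursion appears on T.
For T: α = {f b}, β = {a, b}. Rewrite as T → β T' and T' → α T' | ε.

E -> f f | f | b a f | f T; T -> a T' | b T'; T' -> f b T' | ε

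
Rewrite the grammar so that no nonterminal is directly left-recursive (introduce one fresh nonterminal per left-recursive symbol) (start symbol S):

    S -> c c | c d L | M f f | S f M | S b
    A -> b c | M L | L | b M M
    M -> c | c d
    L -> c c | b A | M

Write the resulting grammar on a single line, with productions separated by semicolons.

Directly left-recursive nonterminal: S.
For S: α = {f M, b}, β = {c c, c d L, M f f}. Rewrite as S → β S' and S' → α S' | ε.

S -> c c S' | c d L S' | M f f S'; A -> b c | M L | L | b M M; M -> c | c d; L -> c c | b A | M; S' -> f M S' | b S' | ε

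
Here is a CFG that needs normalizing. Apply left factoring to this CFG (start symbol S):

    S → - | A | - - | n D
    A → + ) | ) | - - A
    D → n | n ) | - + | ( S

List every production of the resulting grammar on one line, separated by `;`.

S has alternatives sharing prefix '-': factor to S → - S' with S' → ε | -.
D has alternatives sharing prefix 'n': factor to D → n D' with D' → ε | ).

S → A | n D | - S'; A → + ) | ) | - - A; D → - + | ( S | n D'; S' → ε | -; D' → ε | )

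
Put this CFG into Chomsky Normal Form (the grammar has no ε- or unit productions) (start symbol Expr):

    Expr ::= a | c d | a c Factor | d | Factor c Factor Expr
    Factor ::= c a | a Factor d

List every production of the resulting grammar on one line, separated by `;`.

Expr ::= a | X1 X2 | X3 Y1 | d | Factor Y2; Factor ::= X1 X3 | X3 Y4; X1 ::= c; X2 ::= d; X3 ::= a; Y1 ::= X1 Factor; Y2 ::= X1 Y3; Y3 ::= Factor Expr; Y4 ::= Factor X2

Introduce a nonterminal for each terminal appearing in a rule of length ≥ 2: X1 → c, X2 → d, X3 → a.
Binarize each right-hand side of length ≥ 3 by chaining fresh nonterminals (Y1, Y2, …): affected rules were Expr → X3 X1 Factor; Expr → Factor X1 Factor Expr; Factor → X3 Factor X2.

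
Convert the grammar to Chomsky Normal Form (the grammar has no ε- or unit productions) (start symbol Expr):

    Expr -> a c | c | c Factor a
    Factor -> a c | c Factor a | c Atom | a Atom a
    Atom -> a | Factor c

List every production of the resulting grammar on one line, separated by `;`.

Introduce a nonterminal for each terminal appearing in a rule of length ≥ 2: X1 → a, X2 → c.
Binarize each right-hand side of length ≥ 3 by chaining fresh nonterminals (Y1, Y2, …): affected rules were Expr → X2 Factor X1; Factor → X2 Factor X1; Factor → X1 Atom X1.

Expr -> X1 X2 | c | X2 Y1; Factor -> X1 X2 | X2 Y2 | X2 Atom | X1 Y3; Atom -> a | Factor X2; X1 -> a; X2 -> c; Y1 -> Factor X1; Y2 -> Factor X1; Y3 -> Atom X1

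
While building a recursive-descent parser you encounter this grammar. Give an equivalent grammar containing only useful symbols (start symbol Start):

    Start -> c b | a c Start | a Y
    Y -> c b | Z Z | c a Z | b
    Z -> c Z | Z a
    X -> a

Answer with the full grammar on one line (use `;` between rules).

Start -> c b | a c Start | a Y; Y -> c b | b

Generating nonterminals: {Start, X, Y}.
Reachable from Start after that: {Start, Y}.
Removed useless symbols: {X, Z} and every production mentioning them.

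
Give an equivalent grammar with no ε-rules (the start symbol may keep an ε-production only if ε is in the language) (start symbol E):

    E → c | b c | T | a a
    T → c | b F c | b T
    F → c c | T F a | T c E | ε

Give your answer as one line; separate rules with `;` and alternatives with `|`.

Nullable nonterminals: {F}.
ε ∉ L(G), so no ε-production is kept.
Expand every rule over subsets of its nullable positions: T → b F c gives b F c | b c. F → T F a gives T F a | T a.

E → c | b c | T | a a; T → c | b F c | b c | b T; F → c c | T F a | T a | T c E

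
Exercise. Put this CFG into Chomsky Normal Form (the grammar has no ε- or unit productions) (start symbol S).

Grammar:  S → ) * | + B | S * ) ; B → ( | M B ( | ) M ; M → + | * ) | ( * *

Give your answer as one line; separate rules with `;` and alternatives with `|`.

Introduce a nonterminal for each terminal appearing in a rule of length ≥ 2: X1 → ), X2 → *, X3 → +, X4 → (.
Binarize each right-hand side of length ≥ 3 by chaining fresh nonterminals (Y1, Y2, …): affected rules were S → S X2 X1; B → M B X4; M → X4 X2 X2.

S → X1 X2 | X3 B | S Y1; B → ( | M Y2 | X1 M; M → + | X2 X1 | X4 Y3; X1 → ); X2 → *; X3 → +; X4 → (; Y1 → X2 X1; Y2 → B X4; Y3 → X2 X2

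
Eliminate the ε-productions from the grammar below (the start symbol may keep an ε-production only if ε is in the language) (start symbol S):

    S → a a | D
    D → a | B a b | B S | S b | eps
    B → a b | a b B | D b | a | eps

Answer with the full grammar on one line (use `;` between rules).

S → a a | D | ε; D → a | B a b | a b | B S | B | S | S b | b; B → a b | a b B | D b | b | a

The nullable symbols are {B, D, S}.
ε ∈ L(G) since S is nullable, so keep S → ε.
Add the nullable-subset variants: D → B a b gives B a b | a b. D → B S gives B S | B | S. D → S b gives S b | b. B → D b gives D b | b.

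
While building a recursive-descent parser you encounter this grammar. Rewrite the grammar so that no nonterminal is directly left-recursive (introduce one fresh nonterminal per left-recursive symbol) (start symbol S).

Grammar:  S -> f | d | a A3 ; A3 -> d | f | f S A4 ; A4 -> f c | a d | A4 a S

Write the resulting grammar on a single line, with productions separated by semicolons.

A4 is directly left-recursive.
For A4: α = {a S}, β = {f c, a d}. Rewrite as A4 → β A4' and A4' → α A4' | ε.

S -> f | d | a A3; A3 -> d | f | f S A4; A4 -> f c A4' | a d A4'; A4' -> a S A4' | epsilon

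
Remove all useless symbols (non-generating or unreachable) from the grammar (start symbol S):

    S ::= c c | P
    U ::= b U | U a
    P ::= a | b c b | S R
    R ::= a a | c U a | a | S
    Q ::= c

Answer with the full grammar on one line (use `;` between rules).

Generating nonterminals: {P, Q, R, S}.
Reachable from S after that: {P, R, S}.
Removed useless symbols: {Q, U} and every production mentioning them.

S ::= c c | P; P ::= a | b c b | S R; R ::= a a | a | S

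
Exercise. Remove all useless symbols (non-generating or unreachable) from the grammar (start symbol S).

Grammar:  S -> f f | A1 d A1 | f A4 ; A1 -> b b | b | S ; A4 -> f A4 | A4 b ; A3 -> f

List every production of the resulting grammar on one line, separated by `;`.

S -> f f | A1 d A1; A1 -> b b | b | S

Generating nonterminals: {A1, A3, S}.
Reachable from S after that: {A1, S}.
Removed useless symbols: {A3, A4} and every production mentioning them.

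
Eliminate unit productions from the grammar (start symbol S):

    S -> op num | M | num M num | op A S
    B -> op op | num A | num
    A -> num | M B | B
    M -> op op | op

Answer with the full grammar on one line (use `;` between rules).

Unit pairs: A ⇒* {B}; S ⇒* {M}.
Replace each nonterminal's rules with the union of the non-unit rules of every nonterminal it unit-derives.

S -> op num | num M num | op A S | op op | op; B -> op op | num A | num; A -> op op | num A | num | M B; M -> op op | op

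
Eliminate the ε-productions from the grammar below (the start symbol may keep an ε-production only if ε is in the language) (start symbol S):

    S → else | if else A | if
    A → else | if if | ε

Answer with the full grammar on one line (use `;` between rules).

Nullable set = {A}.
ε ∉ L(G), so no ε-production is kept.
For each production, add variants omitting each subset of nullable occurrences: S → if else A gives if else A | if else.

S → else | if else A | if else | if; A → else | if if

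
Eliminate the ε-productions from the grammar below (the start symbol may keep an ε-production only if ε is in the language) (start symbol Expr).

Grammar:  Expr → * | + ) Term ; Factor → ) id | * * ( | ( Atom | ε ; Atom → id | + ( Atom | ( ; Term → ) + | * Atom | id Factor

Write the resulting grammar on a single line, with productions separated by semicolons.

Nullable set = {Factor}.
ε ∉ L(G), so no ε-production is kept.
Add the nullable-subset variants: Term → id Factor gives id Factor | id.

Expr → * | + ) Term; Factor → ) id | * * ( | ( Atom; Atom → id | + ( Atom | (; Term → ) + | * Atom | id Factor | id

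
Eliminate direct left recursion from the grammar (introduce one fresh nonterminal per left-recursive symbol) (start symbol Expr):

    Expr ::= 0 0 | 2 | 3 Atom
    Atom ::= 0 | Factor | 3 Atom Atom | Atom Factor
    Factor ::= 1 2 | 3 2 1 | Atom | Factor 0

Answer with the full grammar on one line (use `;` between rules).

Atom, Factor are directly left-recursive.
For Atom: α = {Factor}, β = {0, Factor, 3 Atom Atom}. Rewrite as Atom → β Atom1 and Atom1 → α Atom1 | ε.
For Factor: α = {0}, β = {1 2, 3 2 1, Atom}. Rewrite as Factor → β Factor1 and Factor1 → α Factor1 | ε.

Expr ::= 0 0 | 2 | 3 Atom; Atom ::= 0 Atom1 | Factor Atom1 | 3 Atom Atom Atom1; Factor ::= 1 2 Factor1 | 3 2 1 Factor1 | Atom Factor1; Atom1 ::= Factor Atom1 | epsilon; Factor1 ::= 0 Factor1 | epsilon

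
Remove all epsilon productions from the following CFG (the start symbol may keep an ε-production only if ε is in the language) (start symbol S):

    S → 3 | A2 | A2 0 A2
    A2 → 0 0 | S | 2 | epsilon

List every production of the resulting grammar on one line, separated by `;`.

S → 3 | A2 | A2 0 A2 | A2 0 | 0 A2 | 0 | epsilon; A2 → 0 0 | S | 2

The nullable symbols are {A2, S}.
ε ∈ L(G) since S is nullable, so keep S → ε.
For each production, add variants omitting each subset of nullable occurrences: S → A2 0 A2 gives A2 0 A2 | A2 0 | 0 A2 | 0.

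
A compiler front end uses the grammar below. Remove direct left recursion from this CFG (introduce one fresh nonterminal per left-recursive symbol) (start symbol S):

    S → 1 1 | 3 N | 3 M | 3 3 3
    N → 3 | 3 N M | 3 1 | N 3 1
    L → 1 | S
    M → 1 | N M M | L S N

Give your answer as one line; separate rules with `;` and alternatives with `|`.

Left recursion appears on N.
For N: α = {3 1}, β = {3, 3 N M, 3 1}. Rewrite as N → β N' and N' → α N' | ε.

S → 1 1 | 3 N | 3 M | 3 3 3; N → 3 N' | 3 N M N' | 3 1 N'; L → 1 | S; M → 1 | N M M | L S N; N' → 3 1 N' | epsilon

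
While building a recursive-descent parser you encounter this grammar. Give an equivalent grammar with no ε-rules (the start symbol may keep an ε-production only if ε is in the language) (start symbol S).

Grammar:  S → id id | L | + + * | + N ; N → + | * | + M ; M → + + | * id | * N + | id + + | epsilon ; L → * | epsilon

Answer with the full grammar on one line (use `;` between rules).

Nullable set = {L, M, S}.
ε ∈ L(G) since S is nullable, so keep S → ε.

S → id id | L | + + * | + N | ε; N → + | * | + M; M → + + | * id | * N + | id + +; L → *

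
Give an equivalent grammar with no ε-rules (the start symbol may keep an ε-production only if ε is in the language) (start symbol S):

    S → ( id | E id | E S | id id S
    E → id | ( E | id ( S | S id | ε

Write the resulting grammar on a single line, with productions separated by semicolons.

S → ( id | E id | id | E S | id id S; E → id | ( E | ( | id ( S | S id

Nullable nonterminals: {E}.
ε ∉ L(G), so no ε-production is kept.
Expand every rule over subsets of its nullable positions: S → E id gives E id | id. E → ( E gives ( E | (.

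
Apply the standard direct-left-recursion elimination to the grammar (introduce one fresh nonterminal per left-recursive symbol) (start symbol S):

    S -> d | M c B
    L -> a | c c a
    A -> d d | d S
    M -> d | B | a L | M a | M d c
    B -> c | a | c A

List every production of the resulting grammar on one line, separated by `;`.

Left recursion appears on M.
For M: α = {a, d c}, β = {d, B, a L}. Rewrite as M → β M' and M' → α M' | ε.

S -> d | M c B; L -> a | c c a; A -> d d | d S; M -> d M' | B M' | a L M'; B -> c | a | c A; M' -> a M' | d c M' | ε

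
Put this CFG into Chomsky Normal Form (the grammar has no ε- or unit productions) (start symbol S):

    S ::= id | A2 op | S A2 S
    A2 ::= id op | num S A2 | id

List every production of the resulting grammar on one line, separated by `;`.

Introduce a nonterminal for each terminal appearing in a rule of length ≥ 2: X1 → op, X2 → id, X3 → num.
Binarize each right-hand side of length ≥ 3 by chaining fresh nonterminals (Y1, Y2, …): affected rules were S → S A2 S; A2 → X3 S A2.

S ::= id | A2 X1 | S Y1; A2 ::= X2 X1 | X3 Y2 | id; X1 ::= op; X2 ::= id; X3 ::= num; Y1 ::= A2 S; Y2 ::= S A2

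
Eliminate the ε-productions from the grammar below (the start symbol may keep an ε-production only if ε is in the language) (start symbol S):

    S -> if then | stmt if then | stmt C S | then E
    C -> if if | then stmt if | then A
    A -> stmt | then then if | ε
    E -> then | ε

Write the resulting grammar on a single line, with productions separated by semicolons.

S -> if then | stmt if then | stmt C S | then E | then; C -> if if | then stmt if | then A | then; A -> stmt | then then if; E -> then

The nullable symbols are {A, E}.
ε ∉ L(G), so no ε-production is kept.
For each production, add variants omitting each subset of nullable occurrences: S → then E gives then E | then. C → then A gives then A | then.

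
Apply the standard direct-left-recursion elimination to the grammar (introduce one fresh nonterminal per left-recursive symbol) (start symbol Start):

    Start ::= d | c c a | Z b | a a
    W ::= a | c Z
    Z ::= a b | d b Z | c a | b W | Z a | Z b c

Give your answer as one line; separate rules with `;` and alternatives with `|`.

Start ::= d | c c a | Z b | a a; W ::= a | c Z; Z ::= a b Z1 | d b Z Z1 | c a Z1 | b W Z1; Z1 ::= a Z1 | b c Z1 | ε

Directly left-recursive nonterminal: Z.
For Z: α = {a, b c}, β = {a b, d b Z, c a, b W}. Rewrite as Z → β Z1 and Z1 → α Z1 | ε.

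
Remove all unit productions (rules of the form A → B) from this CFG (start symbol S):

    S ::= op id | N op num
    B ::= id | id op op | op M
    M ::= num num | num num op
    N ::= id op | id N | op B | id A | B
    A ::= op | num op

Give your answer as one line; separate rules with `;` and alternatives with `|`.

S ::= op id | N op num; B ::= id | id op op | op M; M ::= num num | num num op; N ::= id | id op op | op M | id op | id N | op B | id A; A ::= op | num op

Unit pairs: N ⇒* {B}.
For every A with A ⇒* B via unit rules, add B's non-unit alternatives to A; then delete every rule of the form X → Y.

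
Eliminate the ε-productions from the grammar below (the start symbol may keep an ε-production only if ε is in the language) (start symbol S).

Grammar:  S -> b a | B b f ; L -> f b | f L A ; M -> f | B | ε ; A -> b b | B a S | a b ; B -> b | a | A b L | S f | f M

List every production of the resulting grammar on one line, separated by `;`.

S -> b a | B b f; L -> f b | f L A; M -> f | B; A -> b b | B a S | a b; B -> b | a | A b L | S f | f M | f

Nullable nonterminals: {M}.
ε ∉ L(G), so no ε-production is kept.
Expand every rule over subsets of its nullable positions: B → f M gives f M | f.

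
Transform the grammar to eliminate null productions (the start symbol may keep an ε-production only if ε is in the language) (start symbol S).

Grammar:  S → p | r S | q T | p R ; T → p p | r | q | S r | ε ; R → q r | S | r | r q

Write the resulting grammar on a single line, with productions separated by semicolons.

S → p | r S | q T | q | p R; T → p p | r | q | S r; R → q r | S | r | r q

The nullable symbols are {T}.
ε ∉ L(G), so no ε-production is kept.
Expand every rule over subsets of its nullable positions: S → q T gives q T | q.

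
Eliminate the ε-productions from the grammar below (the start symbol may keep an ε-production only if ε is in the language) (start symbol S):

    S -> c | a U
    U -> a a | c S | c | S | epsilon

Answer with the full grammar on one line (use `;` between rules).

Nullable nonterminals: {U}.
ε ∉ L(G), so no ε-production is kept.
Expand every rule over subsets of its nullable positions: S → a U gives a U | a.

S -> c | a U | a; U -> a a | c S | c | S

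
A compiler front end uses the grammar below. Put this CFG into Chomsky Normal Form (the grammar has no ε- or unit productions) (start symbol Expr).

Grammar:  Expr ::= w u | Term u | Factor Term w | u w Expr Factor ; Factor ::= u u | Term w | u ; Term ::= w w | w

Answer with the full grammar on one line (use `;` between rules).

Expr ::= X1 X2 | Term X2 | Factor Y1 | X2 Y2; Factor ::= X2 X2 | Term X1 | u; Term ::= X1 X1 | w; X1 ::= w; X2 ::= u; Y1 ::= Term X1; Y2 ::= X1 Y3; Y3 ::= Expr Factor

Introduce a nonterminal for each terminal appearing in a rule of length ≥ 2: X1 → w, X2 → u.
Binarize each right-hand side of length ≥ 3 by chaining fresh nonterminals (Y1, Y2, …): affected rules were Expr → Factor Term X1; Expr → X2 X1 Expr Factor.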